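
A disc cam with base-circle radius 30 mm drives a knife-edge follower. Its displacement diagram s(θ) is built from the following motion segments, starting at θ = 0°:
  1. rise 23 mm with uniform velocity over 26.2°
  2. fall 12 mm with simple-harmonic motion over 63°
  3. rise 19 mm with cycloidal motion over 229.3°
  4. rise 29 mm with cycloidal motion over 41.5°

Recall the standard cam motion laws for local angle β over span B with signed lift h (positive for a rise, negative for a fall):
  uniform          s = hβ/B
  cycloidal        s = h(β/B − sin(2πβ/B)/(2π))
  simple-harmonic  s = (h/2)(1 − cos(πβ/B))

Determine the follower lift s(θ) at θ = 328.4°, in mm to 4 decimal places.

seg 1 [0°–26.2°] uniform, h=23: full span → s += 23 → s = 23.0000
seg 2 [26.2°–89.2°] simple-harmonic, h=-12: full span → s += -12 → s = 11.0000
seg 3 [89.2°–318.5°] cycloidal, h=19: full span → s += 19 → s = 30.0000
seg 4 [318.5°–360°] cycloidal, h=29: θ=328.4° here. β=9.9, B=41.5. 29·(0.2386 − sin(2π·0.2386)/(2π)) = 2.3145 → s = 32.3145

32.3145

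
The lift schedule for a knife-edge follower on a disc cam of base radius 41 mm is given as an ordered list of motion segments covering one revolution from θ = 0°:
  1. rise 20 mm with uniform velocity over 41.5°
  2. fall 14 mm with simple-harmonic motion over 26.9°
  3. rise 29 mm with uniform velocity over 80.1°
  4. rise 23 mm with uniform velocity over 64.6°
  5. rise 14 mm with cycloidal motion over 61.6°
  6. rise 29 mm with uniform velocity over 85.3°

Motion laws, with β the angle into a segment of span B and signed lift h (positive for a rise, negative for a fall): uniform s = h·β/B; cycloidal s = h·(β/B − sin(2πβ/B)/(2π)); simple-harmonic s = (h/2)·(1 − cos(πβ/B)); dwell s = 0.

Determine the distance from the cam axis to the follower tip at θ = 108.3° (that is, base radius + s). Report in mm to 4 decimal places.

seg 1 [0°–41.5°] uniform, h=20: full span → s += 20 → s = 20.0000
seg 2 [41.5°–68.4°] simple-harmonic, h=-14: full span → s += -14 → s = 6.0000
seg 3 [68.4°–148.5°] uniform, h=29: θ=108.3° here. β=39.9, B=80.1. 29·39.9/80.1 = 14.4457 → s = 20.4457
radial distance = base radius + s = 41 + 20.4457 = 61.4457

61.4457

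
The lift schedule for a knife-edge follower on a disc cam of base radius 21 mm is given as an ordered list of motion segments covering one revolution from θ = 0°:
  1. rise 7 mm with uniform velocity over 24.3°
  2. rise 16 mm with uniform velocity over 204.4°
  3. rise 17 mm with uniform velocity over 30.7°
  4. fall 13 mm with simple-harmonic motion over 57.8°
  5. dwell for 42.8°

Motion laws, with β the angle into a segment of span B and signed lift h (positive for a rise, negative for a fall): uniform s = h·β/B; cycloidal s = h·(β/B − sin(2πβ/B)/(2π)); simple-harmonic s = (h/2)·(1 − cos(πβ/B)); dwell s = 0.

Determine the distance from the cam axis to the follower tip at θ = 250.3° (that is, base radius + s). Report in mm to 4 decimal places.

seg 1 [0°–24.3°] uniform, h=7: full span → s += 7 → s = 7.0000
seg 2 [24.3°–228.7°] uniform, h=16: full span → s += 16 → s = 23.0000
seg 3 [228.7°–259.4°] uniform, h=17: θ=250.3° here. β=21.6, B=30.7. 17·21.6/30.7 = 11.9609 → s = 34.9609
radial distance = base radius + s = 21 + 34.9609 = 55.9609

55.9609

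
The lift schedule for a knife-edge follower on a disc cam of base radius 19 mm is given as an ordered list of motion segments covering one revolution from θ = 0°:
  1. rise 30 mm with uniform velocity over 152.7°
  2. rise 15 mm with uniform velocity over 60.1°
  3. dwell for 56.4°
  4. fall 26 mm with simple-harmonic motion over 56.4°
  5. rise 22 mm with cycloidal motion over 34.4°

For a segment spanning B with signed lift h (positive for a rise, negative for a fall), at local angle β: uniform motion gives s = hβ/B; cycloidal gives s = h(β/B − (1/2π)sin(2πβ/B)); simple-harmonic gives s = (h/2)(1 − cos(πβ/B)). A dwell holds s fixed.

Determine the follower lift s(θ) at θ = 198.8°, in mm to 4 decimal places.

seg 1 [0°–152.7°] uniform, h=30: full span → s += 30 → s = 30.0000
seg 2 [152.7°–212.8°] uniform, h=15: θ=198.8° here. β=46.1, B=60.1. 15·46.1/60.1 = 11.5058 → s = 41.5058

41.5058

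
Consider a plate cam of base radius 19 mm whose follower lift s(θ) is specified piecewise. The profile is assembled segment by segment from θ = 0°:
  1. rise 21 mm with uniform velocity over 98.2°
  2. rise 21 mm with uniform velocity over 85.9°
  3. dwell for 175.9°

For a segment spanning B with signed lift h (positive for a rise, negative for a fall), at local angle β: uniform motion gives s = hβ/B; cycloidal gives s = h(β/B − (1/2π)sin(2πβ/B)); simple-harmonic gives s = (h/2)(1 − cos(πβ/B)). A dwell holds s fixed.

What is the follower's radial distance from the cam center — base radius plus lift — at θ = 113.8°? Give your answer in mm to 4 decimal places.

seg 1 [0°–98.2°] uniform, h=21: full span → s += 21 → s = 21.0000
seg 2 [98.2°–184.1°] uniform, h=21: θ=113.8° here. β=15.6, B=85.9. 21·15.6/85.9 = 3.8137 → s = 24.8137
radial distance = base radius + s = 19 + 24.8137 = 43.8137

43.8137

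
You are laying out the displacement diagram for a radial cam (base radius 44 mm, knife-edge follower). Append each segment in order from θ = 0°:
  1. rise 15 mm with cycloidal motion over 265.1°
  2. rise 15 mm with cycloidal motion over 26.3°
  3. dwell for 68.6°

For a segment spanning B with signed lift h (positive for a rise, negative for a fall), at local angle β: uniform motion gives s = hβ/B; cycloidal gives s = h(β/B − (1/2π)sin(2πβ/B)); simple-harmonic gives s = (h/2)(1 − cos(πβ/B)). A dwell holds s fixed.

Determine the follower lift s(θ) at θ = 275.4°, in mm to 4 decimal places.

seg 1 [0°–265.1°] cycloidal, h=15: full span → s += 15 → s = 15.0000
seg 2 [265.1°–291.4°] cycloidal, h=15: θ=275.4° here. β=10.3, B=26.3. 15·(0.3916 − sin(2π·0.3916)/(2π)) = 4.3718 → s = 19.3718

19.3718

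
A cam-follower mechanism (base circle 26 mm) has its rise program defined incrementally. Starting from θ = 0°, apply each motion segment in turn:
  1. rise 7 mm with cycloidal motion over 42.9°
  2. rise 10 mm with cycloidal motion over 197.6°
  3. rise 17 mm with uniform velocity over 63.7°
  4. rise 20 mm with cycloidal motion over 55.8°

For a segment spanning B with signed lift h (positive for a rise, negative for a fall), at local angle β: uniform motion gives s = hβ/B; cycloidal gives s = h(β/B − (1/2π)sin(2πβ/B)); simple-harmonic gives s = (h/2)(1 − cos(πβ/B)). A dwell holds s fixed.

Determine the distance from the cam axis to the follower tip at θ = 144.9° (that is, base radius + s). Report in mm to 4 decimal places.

seg 1 [0°–42.9°] cycloidal, h=7: full span → s += 7 → s = 7.0000
seg 2 [42.9°–240.5°] cycloidal, h=10: θ=144.9° here. β=102, B=197.6. 10·(0.5162 − sin(2π·0.5162)/(2π)) = 5.3236 → s = 12.3236
radial distance = base radius + s = 26 + 12.3236 = 38.3236

38.3236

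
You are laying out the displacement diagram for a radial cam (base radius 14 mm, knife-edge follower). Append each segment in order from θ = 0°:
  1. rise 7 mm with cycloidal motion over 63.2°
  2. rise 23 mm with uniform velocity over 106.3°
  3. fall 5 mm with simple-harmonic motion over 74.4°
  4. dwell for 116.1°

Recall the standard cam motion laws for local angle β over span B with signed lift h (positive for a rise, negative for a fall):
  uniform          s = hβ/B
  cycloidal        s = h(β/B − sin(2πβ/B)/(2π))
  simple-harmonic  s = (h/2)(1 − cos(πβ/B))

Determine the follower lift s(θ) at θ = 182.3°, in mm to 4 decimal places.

seg 1 [0°–63.2°] cycloidal, h=7: full span → s += 7 → s = 7.0000
seg 2 [63.2°–169.5°] uniform, h=23: full span → s += 23 → s = 30.0000
seg 3 [169.5°–243.9°] simple-harmonic, h=-5: θ=182.3° here. β=12.8, B=74.4. -5/2·(1 − cos(π·0.1720)) = -0.3564 → s = 29.6436

29.6436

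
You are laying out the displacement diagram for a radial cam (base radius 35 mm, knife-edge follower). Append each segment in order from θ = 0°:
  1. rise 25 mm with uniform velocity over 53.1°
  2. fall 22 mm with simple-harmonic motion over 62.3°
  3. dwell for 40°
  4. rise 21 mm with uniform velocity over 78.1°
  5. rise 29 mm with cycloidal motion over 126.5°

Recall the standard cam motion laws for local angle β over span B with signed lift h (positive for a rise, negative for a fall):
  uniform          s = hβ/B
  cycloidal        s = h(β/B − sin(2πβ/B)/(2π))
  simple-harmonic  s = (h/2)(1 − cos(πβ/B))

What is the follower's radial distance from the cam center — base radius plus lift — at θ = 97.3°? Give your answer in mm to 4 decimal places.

seg 1 [0°–53.1°] uniform, h=25: full span → s += 25 → s = 25.0000
seg 2 [53.1°–115.4°] simple-harmonic, h=-22: θ=97.3° here. β=44.2, B=62.3. -22/2·(1 − cos(π·0.7095)) = -17.7275 → s = 7.2725
radial distance = base radius + s = 35 + 7.2725 = 42.2725

42.2725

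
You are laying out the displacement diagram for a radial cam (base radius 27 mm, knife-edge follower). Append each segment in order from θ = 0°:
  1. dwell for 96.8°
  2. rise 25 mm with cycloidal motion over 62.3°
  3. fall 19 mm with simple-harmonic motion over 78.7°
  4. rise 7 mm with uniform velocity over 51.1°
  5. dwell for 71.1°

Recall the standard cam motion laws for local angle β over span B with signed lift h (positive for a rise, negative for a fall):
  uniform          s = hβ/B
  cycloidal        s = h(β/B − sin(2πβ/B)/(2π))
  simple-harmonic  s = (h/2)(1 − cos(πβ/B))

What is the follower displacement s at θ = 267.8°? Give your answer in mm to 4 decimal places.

seg 1 [0°–96.8°] dwell: s stays 0.0000
seg 2 [96.8°–159.1°] cycloidal, h=25: full span → s += 25 → s = 25.0000
seg 3 [159.1°–237.8°] simple-harmonic, h=-19: full span → s += -19 → s = 6.0000
seg 4 [237.8°–288.9°] uniform, h=7: θ=267.8° here. β=30, B=51.1. 7·30/51.1 = 4.1096 → s = 10.1096

10.1096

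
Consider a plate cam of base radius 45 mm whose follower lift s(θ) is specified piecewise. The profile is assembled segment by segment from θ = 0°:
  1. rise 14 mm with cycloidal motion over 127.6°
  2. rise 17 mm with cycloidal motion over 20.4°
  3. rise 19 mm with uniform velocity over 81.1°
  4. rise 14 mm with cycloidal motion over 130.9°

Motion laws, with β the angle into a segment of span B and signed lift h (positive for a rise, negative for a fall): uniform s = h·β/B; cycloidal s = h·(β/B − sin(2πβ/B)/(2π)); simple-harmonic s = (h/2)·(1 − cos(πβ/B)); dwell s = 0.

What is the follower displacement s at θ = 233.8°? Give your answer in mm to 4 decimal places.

seg 1 [0°–127.6°] cycloidal, h=14: full span → s += 14 → s = 14.0000
seg 2 [127.6°–148°] cycloidal, h=17: full span → s += 17 → s = 31.0000
seg 3 [148°–229.1°] uniform, h=19: full span → s += 19 → s = 50.0000
seg 4 [229.1°–360°] cycloidal, h=14: θ=233.8° here. β=4.7, B=130.9. 14·(0.0359 − sin(2π·0.0359)/(2π)) = 0.0043 → s = 50.0043

50.0043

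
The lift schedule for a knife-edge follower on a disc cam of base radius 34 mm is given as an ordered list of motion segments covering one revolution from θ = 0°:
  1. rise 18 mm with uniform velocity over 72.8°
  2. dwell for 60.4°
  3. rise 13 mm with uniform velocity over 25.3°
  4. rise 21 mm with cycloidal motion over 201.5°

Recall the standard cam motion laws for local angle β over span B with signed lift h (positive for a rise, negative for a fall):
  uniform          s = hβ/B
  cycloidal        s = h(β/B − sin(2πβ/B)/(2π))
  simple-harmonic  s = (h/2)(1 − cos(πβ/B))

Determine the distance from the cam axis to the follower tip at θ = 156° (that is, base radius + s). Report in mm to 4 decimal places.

seg 1 [0°–72.8°] uniform, h=18: full span → s += 18 → s = 18.0000
seg 2 [72.8°–133.2°] dwell: s stays 18.0000
seg 3 [133.2°–158.5°] uniform, h=13: θ=156° here. β=22.8, B=25.3. 13·22.8/25.3 = 11.7154 → s = 29.7154
radial distance = base radius + s = 34 + 29.7154 = 63.7154

63.7154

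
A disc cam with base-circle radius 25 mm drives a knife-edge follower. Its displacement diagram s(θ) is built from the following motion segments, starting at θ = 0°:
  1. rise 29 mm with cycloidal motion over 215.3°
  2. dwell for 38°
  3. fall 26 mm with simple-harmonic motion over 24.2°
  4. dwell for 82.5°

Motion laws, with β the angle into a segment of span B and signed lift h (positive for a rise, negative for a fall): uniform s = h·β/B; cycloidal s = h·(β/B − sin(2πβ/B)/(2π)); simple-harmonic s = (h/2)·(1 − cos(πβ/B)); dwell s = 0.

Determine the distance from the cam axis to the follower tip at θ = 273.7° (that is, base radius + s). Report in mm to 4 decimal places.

seg 1 [0°–215.3°] cycloidal, h=29: full span → s += 29 → s = 29.0000
seg 2 [215.3°–253.3°] dwell: s stays 29.0000
seg 3 [253.3°–277.5°] simple-harmonic, h=-26: θ=273.7° here. β=20.4, B=24.2. -26/2·(1 − cos(π·0.8430)) = -24.4500 → s = 4.5500
radial distance = base radius + s = 25 + 4.5500 = 29.5500

29.5500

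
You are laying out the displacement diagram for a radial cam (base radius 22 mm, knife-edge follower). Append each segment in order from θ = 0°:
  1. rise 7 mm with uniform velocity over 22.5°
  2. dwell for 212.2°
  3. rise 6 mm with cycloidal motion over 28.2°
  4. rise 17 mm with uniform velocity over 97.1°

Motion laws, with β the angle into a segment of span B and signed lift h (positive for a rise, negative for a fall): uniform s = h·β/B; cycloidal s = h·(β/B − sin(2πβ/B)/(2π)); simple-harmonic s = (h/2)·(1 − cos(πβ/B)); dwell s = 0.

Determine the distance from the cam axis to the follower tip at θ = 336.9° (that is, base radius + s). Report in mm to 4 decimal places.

seg 1 [0°–22.5°] uniform, h=7: full span → s += 7 → s = 7.0000
seg 2 [22.5°–234.7°] dwell: s stays 7.0000
seg 3 [234.7°–262.9°] cycloidal, h=6: full span → s += 6 → s = 13.0000
seg 4 [262.9°–360°] uniform, h=17: θ=336.9° here. β=74, B=97.1. 17·74/97.1 = 12.9557 → s = 25.9557
radial distance = base radius + s = 22 + 25.9557 = 47.9557

47.9557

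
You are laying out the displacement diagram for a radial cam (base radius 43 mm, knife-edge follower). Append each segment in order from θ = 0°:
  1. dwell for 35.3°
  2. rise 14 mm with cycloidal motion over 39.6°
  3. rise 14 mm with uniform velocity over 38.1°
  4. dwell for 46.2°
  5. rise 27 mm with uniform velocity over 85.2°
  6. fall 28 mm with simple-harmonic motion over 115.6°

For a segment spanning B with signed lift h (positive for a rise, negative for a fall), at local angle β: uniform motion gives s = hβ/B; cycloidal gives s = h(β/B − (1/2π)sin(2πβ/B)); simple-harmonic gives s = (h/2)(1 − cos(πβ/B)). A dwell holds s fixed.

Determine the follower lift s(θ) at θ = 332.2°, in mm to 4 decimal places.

seg 1 [0°–35.3°] dwell: s stays 0.0000
seg 2 [35.3°–74.9°] cycloidal, h=14: full span → s += 14 → s = 14.0000
seg 3 [74.9°–113°] uniform, h=14: full span → s += 14 → s = 28.0000
seg 4 [113°–159.2°] dwell: s stays 28.0000
seg 5 [159.2°–244.4°] uniform, h=27: full span → s += 27 → s = 55.0000
seg 6 [244.4°–360°] simple-harmonic, h=-28: θ=332.2° here. β=87.8, B=115.6. -28/2·(1 − cos(π·0.7595)) = -24.1910 → s = 30.8090

30.8090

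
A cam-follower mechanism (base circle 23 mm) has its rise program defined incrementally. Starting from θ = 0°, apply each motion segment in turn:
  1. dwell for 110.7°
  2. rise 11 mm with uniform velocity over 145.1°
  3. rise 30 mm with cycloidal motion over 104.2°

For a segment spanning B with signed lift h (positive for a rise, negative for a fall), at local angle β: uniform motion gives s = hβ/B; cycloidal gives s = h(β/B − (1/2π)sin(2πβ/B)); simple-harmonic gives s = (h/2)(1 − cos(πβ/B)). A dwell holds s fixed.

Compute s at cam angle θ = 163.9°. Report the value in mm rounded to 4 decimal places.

seg 1 [0°–110.7°] dwell: s stays 0.0000
seg 2 [110.7°–255.8°] uniform, h=11: θ=163.9° here. β=53.2, B=145.1. 11·53.2/145.1 = 4.0331 → s = 4.0331

4.0331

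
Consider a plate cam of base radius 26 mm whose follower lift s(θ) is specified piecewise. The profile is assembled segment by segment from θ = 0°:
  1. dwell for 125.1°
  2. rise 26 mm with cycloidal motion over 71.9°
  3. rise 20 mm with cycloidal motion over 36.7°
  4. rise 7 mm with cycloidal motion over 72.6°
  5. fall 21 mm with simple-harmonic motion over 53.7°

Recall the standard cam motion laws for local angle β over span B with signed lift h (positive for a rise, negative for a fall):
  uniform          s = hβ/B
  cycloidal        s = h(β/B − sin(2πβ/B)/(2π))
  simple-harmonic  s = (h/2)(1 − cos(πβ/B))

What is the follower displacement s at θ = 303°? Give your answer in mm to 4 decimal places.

seg 1 [0°–125.1°] dwell: s stays 0.0000
seg 2 [125.1°–197°] cycloidal, h=26: full span → s += 26 → s = 26.0000
seg 3 [197°–233.7°] cycloidal, h=20: full span → s += 20 → s = 46.0000
seg 4 [233.7°–306.3°] cycloidal, h=7: θ=303° here. β=69.3, B=72.6. 7·(0.9545 − sin(2π·0.9545)/(2π)) = 6.9957 → s = 52.9957

52.9957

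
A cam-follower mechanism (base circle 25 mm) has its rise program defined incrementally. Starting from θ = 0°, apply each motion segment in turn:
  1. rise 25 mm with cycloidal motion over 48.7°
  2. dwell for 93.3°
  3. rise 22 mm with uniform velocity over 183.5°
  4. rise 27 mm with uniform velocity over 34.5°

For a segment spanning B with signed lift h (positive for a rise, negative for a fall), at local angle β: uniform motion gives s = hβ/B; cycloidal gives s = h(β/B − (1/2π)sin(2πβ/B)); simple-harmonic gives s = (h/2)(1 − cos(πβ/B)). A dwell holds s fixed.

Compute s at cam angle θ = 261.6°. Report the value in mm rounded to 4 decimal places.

seg 1 [0°–48.7°] cycloidal, h=25: full span → s += 25 → s = 25.0000
seg 2 [48.7°–142°] dwell: s stays 25.0000
seg 3 [142°–325.5°] uniform, h=22: θ=261.6° here. β=119.6, B=183.5. 22·119.6/183.5 = 14.3390 → s = 39.3390

39.3390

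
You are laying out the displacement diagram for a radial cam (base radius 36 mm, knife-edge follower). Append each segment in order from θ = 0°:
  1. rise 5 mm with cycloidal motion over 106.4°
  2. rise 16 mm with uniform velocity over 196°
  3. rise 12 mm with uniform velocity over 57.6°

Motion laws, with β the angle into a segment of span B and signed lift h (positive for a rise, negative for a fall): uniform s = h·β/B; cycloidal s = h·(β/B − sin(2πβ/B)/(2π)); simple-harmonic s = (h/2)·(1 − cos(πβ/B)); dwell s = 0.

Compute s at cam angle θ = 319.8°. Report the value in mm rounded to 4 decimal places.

seg 1 [0°–106.4°] cycloidal, h=5: full span → s += 5 → s = 5.0000
seg 2 [106.4°–302.4°] uniform, h=16: full span → s += 16 → s = 21.0000
seg 3 [302.4°–360°] uniform, h=12: θ=319.8° here. β=17.4, B=57.6. 12·17.4/57.6 = 3.6250 → s = 24.6250

24.6250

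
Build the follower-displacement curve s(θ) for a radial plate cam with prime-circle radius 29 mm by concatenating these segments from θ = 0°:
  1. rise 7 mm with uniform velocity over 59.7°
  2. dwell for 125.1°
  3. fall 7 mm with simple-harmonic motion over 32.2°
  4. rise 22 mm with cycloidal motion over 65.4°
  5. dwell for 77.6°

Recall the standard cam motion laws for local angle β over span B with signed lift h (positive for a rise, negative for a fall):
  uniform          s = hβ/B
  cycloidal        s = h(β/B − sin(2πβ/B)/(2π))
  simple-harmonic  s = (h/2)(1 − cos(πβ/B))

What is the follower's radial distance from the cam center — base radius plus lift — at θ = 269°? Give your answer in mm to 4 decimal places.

seg 1 [0°–59.7°] uniform, h=7: full span → s += 7 → s = 7.0000
seg 2 [59.7°–184.8°] dwell: s stays 7.0000
seg 3 [184.8°–217°] simple-harmonic, h=-7: full span → s += -7 → s = 0.0000
seg 4 [217°–282.4°] cycloidal, h=22: θ=269° here. β=52, B=65.4. 22·(0.7951 − sin(2π·0.7951)/(2π)) = 20.8541 → s = 20.8541
radial distance = base radius + s = 29 + 20.8541 = 49.8541

49.8541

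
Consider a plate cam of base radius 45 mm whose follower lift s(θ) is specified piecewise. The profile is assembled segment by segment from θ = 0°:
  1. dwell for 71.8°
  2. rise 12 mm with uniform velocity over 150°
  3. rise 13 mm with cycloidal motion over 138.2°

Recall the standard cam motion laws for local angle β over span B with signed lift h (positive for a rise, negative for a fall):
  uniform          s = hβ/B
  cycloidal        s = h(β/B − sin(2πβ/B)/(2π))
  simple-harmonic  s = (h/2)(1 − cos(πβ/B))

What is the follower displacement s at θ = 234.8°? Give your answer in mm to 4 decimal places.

seg 1 [0°–71.8°] dwell: s stays 0.0000
seg 2 [71.8°–221.8°] uniform, h=12: full span → s += 12 → s = 12.0000
seg 3 [221.8°–360°] cycloidal, h=13: θ=234.8° here. β=13, B=138.2. 13·(0.0941 − sin(2π·0.0941)/(2π)) = 0.0700 → s = 12.0700

12.0700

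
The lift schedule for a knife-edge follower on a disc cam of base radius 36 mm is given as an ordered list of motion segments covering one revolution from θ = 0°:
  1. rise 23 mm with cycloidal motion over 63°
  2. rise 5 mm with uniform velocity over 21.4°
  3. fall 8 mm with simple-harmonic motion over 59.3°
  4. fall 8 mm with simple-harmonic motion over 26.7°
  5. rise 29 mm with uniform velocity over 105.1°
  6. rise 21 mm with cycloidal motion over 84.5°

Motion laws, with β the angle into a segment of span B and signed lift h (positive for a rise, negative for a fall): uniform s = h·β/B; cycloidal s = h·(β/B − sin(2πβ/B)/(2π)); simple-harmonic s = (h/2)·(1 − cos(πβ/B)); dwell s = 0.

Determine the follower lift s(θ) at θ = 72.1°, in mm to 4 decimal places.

seg 1 [0°–63°] cycloidal, h=23: full span → s += 23 → s = 23.0000
seg 2 [63°–84.4°] uniform, h=5: θ=72.1° here. β=9.1, B=21.4. 5·9.1/21.4 = 2.1262 → s = 25.1262

25.1262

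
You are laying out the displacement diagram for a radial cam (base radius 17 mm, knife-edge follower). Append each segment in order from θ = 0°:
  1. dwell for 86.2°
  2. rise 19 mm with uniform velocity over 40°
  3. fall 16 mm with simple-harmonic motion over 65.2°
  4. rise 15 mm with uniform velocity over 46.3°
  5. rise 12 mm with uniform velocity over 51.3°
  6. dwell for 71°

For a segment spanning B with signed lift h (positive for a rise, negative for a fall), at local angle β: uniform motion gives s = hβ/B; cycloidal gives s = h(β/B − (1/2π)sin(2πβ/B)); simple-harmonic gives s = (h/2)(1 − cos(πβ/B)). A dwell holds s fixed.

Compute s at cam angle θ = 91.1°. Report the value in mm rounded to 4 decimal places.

seg 1 [0°–86.2°] dwell: s stays 0.0000
seg 2 [86.2°–126.2°] uniform, h=19: θ=91.1° here. β=4.9, B=40. 19·4.9/40 = 2.3275 → s = 2.3275

2.3275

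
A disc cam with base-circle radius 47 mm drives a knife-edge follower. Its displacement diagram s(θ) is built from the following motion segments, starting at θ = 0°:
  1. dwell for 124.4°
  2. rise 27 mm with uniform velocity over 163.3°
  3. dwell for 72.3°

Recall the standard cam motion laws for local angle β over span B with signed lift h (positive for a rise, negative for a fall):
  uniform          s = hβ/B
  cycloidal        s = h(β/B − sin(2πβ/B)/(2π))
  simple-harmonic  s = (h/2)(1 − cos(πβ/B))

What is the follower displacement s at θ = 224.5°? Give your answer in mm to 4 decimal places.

seg 1 [0°–124.4°] dwell: s stays 0.0000
seg 2 [124.4°–287.7°] uniform, h=27: θ=224.5° here. β=100.1, B=163.3. 27·100.1/163.3 = 16.5505 → s = 16.5505

16.5505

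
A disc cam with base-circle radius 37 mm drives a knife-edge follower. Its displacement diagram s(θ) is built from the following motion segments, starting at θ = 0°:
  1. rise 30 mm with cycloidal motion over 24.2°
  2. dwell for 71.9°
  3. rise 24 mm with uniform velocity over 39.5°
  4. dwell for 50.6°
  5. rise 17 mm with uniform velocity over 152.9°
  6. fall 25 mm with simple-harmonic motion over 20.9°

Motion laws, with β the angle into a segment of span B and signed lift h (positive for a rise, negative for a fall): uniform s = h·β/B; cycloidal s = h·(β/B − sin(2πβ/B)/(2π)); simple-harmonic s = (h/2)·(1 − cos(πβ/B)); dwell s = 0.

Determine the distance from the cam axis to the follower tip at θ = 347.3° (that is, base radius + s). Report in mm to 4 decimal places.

seg 1 [0°–24.2°] cycloidal, h=30: full span → s += 30 → s = 30.0000
seg 2 [24.2°–96.1°] dwell: s stays 30.0000
seg 3 [96.1°–135.6°] uniform, h=24: full span → s += 24 → s = 54.0000
seg 4 [135.6°–186.2°] dwell: s stays 54.0000
seg 5 [186.2°–339.1°] uniform, h=17: full span → s += 17 → s = 71.0000
seg 6 [339.1°–360°] simple-harmonic, h=-25: θ=347.3° here. β=8.2, B=20.9. -25/2·(1 − cos(π·0.3923)) = -8.3525 → s = 62.6475
radial distance = base radius + s = 37 + 62.6475 = 99.6475

99.6475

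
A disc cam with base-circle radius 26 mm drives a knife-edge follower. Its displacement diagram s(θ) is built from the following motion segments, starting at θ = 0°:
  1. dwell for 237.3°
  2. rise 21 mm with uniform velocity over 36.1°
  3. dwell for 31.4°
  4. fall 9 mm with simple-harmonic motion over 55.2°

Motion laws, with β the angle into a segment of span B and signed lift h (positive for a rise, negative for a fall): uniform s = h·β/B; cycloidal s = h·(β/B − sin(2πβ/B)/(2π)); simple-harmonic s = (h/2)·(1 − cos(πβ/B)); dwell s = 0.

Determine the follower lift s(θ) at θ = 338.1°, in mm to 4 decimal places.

seg 1 [0°–237.3°] dwell: s stays 0.0000
seg 2 [237.3°–273.4°] uniform, h=21: full span → s += 21 → s = 21.0000
seg 3 [273.4°–304.8°] dwell: s stays 21.0000
seg 4 [304.8°–360°] simple-harmonic, h=-9: θ=338.1° here. β=33.3, B=55.2. -9/2·(1 − cos(π·0.6033)) = -5.9343 → s = 15.0657

15.0657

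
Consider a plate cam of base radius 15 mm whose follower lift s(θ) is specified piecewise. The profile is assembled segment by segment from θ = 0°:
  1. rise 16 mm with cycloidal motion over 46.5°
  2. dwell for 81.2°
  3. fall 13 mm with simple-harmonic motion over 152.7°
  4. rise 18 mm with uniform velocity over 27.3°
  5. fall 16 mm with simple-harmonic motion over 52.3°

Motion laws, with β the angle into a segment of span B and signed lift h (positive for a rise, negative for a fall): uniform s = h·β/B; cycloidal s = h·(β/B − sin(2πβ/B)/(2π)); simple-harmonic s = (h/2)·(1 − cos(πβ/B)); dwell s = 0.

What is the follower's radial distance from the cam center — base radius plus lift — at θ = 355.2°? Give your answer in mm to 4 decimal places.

seg 1 [0°–46.5°] cycloidal, h=16: full span → s += 16 → s = 16.0000
seg 2 [46.5°–127.7°] dwell: s stays 16.0000
seg 3 [127.7°–280.4°] simple-harmonic, h=-13: full span → s += -13 → s = 3.0000
seg 4 [280.4°–307.7°] uniform, h=18: full span → s += 18 → s = 21.0000
seg 5 [307.7°–360°] simple-harmonic, h=-16: θ=355.2° here. β=47.5, B=52.3. -16/2·(1 − cos(π·0.9082)) = -15.6698 → s = 5.3302
radial distance = base radius + s = 15 + 5.3302 = 20.3302

20.3302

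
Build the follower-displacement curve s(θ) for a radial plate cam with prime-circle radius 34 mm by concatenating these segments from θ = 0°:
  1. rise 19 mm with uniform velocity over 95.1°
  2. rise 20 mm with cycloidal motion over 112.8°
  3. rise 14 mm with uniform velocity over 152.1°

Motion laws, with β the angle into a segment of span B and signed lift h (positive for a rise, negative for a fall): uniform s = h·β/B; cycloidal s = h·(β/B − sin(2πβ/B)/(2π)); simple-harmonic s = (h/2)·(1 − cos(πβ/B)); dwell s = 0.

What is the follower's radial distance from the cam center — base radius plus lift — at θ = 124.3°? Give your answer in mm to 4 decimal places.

seg 1 [0°–95.1°] uniform, h=19: full span → s += 19 → s = 19.0000
seg 2 [95.1°–207.9°] cycloidal, h=20: θ=124.3° here. β=29.2, B=112.8. 20·(0.2589 − sin(2π·0.2589)/(2π)) = 1.9991 → s = 20.9991
radial distance = base radius + s = 34 + 20.9991 = 54.9991

54.9991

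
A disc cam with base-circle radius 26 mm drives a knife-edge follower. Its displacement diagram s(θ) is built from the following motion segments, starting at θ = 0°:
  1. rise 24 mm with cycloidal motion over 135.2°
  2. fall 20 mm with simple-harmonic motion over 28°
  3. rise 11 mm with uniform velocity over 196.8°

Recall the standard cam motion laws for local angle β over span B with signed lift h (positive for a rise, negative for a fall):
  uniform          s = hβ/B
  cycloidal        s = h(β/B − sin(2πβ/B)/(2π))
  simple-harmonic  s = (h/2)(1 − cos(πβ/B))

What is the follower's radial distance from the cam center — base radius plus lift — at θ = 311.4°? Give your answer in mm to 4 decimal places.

seg 1 [0°–135.2°] cycloidal, h=24: full span → s += 24 → s = 24.0000
seg 2 [135.2°–163.2°] simple-harmonic, h=-20: full span → s += -20 → s = 4.0000
seg 3 [163.2°–360°] uniform, h=11: θ=311.4° here. β=148.2, B=196.8. 11·148.2/196.8 = 8.2835 → s = 12.2835
radial distance = base radius + s = 26 + 12.2835 = 38.2835

38.2835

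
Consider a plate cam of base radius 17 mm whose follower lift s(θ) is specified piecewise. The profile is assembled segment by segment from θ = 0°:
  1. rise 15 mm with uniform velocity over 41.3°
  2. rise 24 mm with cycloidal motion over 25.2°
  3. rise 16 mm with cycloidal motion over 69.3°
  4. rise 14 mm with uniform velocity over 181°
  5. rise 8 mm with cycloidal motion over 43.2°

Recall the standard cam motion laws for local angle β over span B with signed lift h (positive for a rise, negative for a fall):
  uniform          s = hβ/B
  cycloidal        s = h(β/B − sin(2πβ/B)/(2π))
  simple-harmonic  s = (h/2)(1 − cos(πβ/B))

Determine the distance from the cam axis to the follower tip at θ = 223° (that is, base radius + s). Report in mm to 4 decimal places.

seg 1 [0°–41.3°] uniform, h=15: full span → s += 15 → s = 15.0000
seg 2 [41.3°–66.5°] cycloidal, h=24: full span → s += 24 → s = 39.0000
seg 3 [66.5°–135.8°] cycloidal, h=16: full span → s += 16 → s = 55.0000
seg 4 [135.8°–316.8°] uniform, h=14: θ=223° here. β=87.2, B=181. 14·87.2/181 = 6.7448 → s = 61.7448
radial distance = base radius + s = 17 + 61.7448 = 78.7448

78.7448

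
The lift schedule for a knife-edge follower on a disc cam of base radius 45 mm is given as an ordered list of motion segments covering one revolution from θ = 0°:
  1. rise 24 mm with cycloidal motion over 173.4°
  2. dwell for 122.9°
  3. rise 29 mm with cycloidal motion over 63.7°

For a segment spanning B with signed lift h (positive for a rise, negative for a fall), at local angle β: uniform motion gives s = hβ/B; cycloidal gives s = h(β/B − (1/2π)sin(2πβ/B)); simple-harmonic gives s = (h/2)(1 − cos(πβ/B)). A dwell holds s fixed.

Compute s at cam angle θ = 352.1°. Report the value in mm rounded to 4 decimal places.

seg 1 [0°–173.4°] cycloidal, h=24: full span → s += 24 → s = 24.0000
seg 2 [173.4°–296.3°] dwell: s stays 24.0000
seg 3 [296.3°–360°] cycloidal, h=29: θ=352.1° here. β=55.8, B=63.7. 29·(0.8760 − sin(2π·0.8760)/(2π)) = 28.6469 → s = 52.6469

52.6469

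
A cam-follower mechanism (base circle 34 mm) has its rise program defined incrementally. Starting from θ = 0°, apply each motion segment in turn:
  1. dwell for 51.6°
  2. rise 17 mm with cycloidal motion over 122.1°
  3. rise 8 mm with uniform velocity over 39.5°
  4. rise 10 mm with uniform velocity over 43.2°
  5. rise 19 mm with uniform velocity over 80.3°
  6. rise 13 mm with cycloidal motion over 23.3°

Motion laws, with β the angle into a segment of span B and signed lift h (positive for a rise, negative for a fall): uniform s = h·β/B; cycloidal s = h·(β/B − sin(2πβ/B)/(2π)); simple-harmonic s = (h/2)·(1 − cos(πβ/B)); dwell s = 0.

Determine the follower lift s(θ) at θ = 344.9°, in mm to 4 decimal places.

seg 1 [0°–51.6°] dwell: s stays 0.0000
seg 2 [51.6°–173.7°] cycloidal, h=17: full span → s += 17 → s = 17.0000
seg 3 [173.7°–213.2°] uniform, h=8: full span → s += 8 → s = 25.0000
seg 4 [213.2°–256.4°] uniform, h=10: full span → s += 10 → s = 35.0000
seg 5 [256.4°–336.7°] uniform, h=19: full span → s += 19 → s = 54.0000
seg 6 [336.7°–360°] cycloidal, h=13: θ=344.9° here. β=8.2, B=23.3. 13·(0.3519 − sin(2π·0.3519)/(2π)) = 2.9161 → s = 56.9161

56.9161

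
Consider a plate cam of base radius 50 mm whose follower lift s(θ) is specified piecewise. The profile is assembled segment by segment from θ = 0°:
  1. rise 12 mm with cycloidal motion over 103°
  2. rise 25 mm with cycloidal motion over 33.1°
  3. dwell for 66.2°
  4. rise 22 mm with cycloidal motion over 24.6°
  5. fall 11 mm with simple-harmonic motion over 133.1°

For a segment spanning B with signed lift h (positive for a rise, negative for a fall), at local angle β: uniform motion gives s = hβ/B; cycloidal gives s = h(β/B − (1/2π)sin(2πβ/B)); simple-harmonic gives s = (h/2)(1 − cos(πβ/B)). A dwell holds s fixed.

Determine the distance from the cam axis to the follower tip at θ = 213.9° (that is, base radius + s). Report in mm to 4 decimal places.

seg 1 [0°–103°] cycloidal, h=12: full span → s += 12 → s = 12.0000
seg 2 [103°–136.1°] cycloidal, h=25: full span → s += 25 → s = 37.0000
seg 3 [136.1°–202.3°] dwell: s stays 37.0000
seg 4 [202.3°–226.9°] cycloidal, h=22: θ=213.9° here. β=11.6, B=24.6. 22·(0.4715 − sin(2π·0.4715)/(2π)) = 9.7513 → s = 46.7513
radial distance = base radius + s = 50 + 46.7513 = 96.7513

96.7513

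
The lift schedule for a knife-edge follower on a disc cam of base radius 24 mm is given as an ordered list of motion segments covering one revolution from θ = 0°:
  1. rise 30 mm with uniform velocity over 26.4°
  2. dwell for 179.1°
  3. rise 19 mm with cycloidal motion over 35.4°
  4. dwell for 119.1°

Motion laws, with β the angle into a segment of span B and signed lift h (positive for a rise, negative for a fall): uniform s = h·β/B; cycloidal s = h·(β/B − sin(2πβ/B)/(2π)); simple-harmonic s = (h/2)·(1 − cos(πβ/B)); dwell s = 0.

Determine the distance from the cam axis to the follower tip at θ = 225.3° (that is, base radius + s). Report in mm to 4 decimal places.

seg 1 [0°–26.4°] uniform, h=30: full span → s += 30 → s = 30.0000
seg 2 [26.4°–205.5°] dwell: s stays 30.0000
seg 3 [205.5°–240.9°] cycloidal, h=19: θ=225.3° here. β=19.8, B=35.4. 19·(0.5593 − sin(2π·0.5593)/(2π)) = 11.7283 → s = 41.7283
radial distance = base radius + s = 24 + 41.7283 = 65.7283

65.7283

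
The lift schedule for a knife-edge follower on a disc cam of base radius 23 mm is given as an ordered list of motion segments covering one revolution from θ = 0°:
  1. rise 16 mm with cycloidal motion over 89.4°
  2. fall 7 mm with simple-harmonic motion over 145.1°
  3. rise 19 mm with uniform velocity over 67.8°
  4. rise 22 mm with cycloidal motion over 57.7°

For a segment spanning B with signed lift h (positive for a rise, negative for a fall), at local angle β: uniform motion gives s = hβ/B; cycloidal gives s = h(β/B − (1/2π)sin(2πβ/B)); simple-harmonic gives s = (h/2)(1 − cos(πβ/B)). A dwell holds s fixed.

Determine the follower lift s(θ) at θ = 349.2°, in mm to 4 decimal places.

seg 1 [0°–89.4°] cycloidal, h=16: full span → s += 16 → s = 16.0000
seg 2 [89.4°–234.5°] simple-harmonic, h=-7: full span → s += -7 → s = 9.0000
seg 3 [234.5°–302.3°] uniform, h=19: full span → s += 19 → s = 28.0000
seg 4 [302.3°–360°] cycloidal, h=22: θ=349.2° here. β=46.9, B=57.7. 22·(0.8128 − sin(2π·0.8128)/(2π)) = 21.1143 → s = 49.1143

49.1143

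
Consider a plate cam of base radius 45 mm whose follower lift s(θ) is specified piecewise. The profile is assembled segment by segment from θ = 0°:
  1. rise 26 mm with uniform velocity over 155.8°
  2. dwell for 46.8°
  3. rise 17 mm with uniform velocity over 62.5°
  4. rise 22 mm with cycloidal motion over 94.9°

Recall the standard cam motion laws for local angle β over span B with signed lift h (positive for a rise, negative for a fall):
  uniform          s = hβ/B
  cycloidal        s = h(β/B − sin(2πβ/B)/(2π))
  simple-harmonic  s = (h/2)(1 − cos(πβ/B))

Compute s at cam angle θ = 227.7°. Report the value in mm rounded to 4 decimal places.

seg 1 [0°–155.8°] uniform, h=26: full span → s += 26 → s = 26.0000
seg 2 [155.8°–202.6°] dwell: s stays 26.0000
seg 3 [202.6°–265.1°] uniform, h=17: θ=227.7° here. β=25.1, B=62.5. 17·25.1/62.5 = 6.8272 → s = 32.8272

32.8272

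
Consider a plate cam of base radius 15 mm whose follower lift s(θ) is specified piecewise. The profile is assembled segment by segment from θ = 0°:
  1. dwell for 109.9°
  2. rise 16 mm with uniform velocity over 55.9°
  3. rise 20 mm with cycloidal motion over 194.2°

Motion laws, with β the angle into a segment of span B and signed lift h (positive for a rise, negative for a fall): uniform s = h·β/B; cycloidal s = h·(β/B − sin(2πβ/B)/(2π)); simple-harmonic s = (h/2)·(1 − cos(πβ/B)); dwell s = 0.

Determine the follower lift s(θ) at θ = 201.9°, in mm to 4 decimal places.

seg 1 [0°–109.9°] dwell: s stays 0.0000
seg 2 [109.9°–165.8°] uniform, h=16: full span → s += 16 → s = 16.0000
seg 3 [165.8°–360°] cycloidal, h=20: θ=201.9° here. β=36.1, B=194.2. 20·(0.1859 − sin(2π·0.1859)/(2π)) = 0.7895 → s = 16.7895

16.7895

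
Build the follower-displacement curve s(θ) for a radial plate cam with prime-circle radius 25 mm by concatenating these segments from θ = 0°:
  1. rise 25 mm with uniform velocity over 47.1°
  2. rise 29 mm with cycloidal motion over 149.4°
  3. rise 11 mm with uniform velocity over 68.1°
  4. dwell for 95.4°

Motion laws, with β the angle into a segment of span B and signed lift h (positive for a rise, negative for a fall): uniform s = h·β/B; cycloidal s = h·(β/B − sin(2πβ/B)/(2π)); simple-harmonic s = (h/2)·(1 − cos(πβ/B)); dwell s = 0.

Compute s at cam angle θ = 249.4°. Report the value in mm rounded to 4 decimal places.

seg 1 [0°–47.1°] uniform, h=25: full span → s += 25 → s = 25.0000
seg 2 [47.1°–196.5°] cycloidal, h=29: full span → s += 29 → s = 54.0000
seg 3 [196.5°–264.6°] uniform, h=11: θ=249.4° here. β=52.9, B=68.1. 11·52.9/68.1 = 8.5448 → s = 62.5448

62.5448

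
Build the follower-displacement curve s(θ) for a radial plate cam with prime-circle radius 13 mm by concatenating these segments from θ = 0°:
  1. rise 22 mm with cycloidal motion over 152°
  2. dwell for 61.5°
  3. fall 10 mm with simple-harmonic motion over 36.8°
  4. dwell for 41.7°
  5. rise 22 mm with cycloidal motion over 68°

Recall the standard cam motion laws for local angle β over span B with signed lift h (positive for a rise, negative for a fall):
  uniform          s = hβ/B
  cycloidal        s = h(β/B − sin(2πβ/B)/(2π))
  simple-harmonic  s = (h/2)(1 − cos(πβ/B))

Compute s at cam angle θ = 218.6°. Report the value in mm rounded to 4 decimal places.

seg 1 [0°–152°] cycloidal, h=22: full span → s += 22 → s = 22.0000
seg 2 [152°–213.5°] dwell: s stays 22.0000
seg 3 [213.5°–250.3°] simple-harmonic, h=-10: θ=218.6° here. β=5.1, B=36.8. -10/2·(1 − cos(π·0.1386)) = -0.4665 → s = 21.5335

21.5335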